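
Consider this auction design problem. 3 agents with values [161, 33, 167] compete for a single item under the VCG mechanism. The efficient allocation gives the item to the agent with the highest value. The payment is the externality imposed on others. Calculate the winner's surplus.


Step 1: The winner is the agent with the highest value: agent 2 with value 167
Step 2: Values of other agents: [161, 33]
Step 3: VCG payment = max of others' values = 161
Step 4: Surplus = 167 - 161 = 6

6


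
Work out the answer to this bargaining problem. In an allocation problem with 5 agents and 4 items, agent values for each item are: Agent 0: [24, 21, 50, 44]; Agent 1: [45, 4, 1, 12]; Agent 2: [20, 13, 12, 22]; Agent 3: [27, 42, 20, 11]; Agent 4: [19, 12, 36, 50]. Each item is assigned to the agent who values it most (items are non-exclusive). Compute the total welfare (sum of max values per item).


Step 1: For each item, find the maximum value among all agents.
Step 2: Item 0 -> Agent 1 (value 45)
Step 3: Item 1 -> Agent 3 (value 42)
Step 4: Item 2 -> Agent 0 (value 50)
Step 5: Item 3 -> Agent 4 (value 50)
Step 6: Total welfare = 45 + 42 + 50 + 50 = 187

187


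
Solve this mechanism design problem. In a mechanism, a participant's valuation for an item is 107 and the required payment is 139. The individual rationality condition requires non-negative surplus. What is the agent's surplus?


Step 1: Surplus = value - payment = 107 - 139 = -32
Step 2: IR is violated (surplus < 0)

-32


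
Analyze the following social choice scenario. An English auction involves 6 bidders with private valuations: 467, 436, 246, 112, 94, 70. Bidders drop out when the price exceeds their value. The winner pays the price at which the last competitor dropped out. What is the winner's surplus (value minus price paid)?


Step 1: Identify the highest value: 467
Step 2: Identify the second-highest value: 436
Step 3: The final price = second-highest value = 436
Step 4: Surplus = 467 - 436 = 31

31


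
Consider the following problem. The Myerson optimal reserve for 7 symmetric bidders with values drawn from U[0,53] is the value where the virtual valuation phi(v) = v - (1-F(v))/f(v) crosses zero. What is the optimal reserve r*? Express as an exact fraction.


Step 1: For U[0,53], F(v) = v/53 and f(v) = 1/53
Step 2: phi(v) = v - (1 - v/53)/(1/53) = v - (53 - v) = 2v - 53
Step 3: Set phi(r*) = 0: 2r* - 53 = 0
Step 4: r* = 53/2 (the number of bidders n = 7 does not enter)

53/2


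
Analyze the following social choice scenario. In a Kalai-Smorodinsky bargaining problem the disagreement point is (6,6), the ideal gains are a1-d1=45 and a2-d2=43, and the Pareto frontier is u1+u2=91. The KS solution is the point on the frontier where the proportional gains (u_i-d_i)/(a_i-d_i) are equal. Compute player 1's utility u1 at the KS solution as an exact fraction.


Step 1: At the KS point, (u1-d1)/r1 = (u2-d2)/r2 = t and u1+u2 = 91
Step 2: u1 = d1 + r1*t and u2 = d2 + r2*t, so (d1 + r1*t) + (d2 + r2*t) = 91
Step 3: t = (91 - 6 - 6)/(45 + 43) = 79/88
Step 4: u1 = d1 + r1*t = 6 + 45 * 79/88 = 4083/88
Step 5: (Check: u2 = d2 + r2*t = 3925/88; u1+u2 = 4083/88 + 3925/88 = 91, on the frontier.)

4083/88


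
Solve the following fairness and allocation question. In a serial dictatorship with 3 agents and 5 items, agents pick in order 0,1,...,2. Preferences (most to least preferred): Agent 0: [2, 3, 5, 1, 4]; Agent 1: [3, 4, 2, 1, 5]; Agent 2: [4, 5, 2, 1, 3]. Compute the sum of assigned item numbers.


Step 1: Agent 0 picks item 2
Step 2: Agent 1 picks item 3
Step 3: Agent 2 picks item 4
Step 4: Sum = 2 + 3 + 4 = 9

9


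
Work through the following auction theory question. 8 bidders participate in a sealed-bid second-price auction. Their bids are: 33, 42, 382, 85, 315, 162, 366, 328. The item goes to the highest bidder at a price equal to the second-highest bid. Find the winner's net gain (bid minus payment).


Step 1: Sort bids in descending order: 382, 366, 328, 315, 162, 85, 42, 33
Step 2: The winning bid is the highest: 382
Step 3: The payment equals the second-highest bid: 366
Step 4: Surplus = winner's bid - payment = 382 - 366 = 16

16


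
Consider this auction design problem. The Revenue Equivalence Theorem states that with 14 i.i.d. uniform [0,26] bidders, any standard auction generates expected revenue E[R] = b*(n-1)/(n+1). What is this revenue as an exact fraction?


Step 1: By Revenue Equivalence, expected revenue = b*(n-1)/(n+1)
Step 2: Substituting n = 14, b = 26
Step 3: Revenue = 26*(14-1)/(14+1) = 26*13/15
Step 4: Revenue = 338/15

338/15


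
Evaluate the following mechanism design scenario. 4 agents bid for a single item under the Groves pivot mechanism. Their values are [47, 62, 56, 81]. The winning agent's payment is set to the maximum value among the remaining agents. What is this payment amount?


Step 1: The efficient winner is agent 3 with value 81
Step 2: Other agents' values: [47, 62, 56]
Step 3: Pivot payment = max(others) = 62
Step 4: The winner pays 62

62


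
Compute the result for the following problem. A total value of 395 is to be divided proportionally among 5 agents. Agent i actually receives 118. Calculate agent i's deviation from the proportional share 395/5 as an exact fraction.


Step 1: Proportional share = 395/5 = 79
Step 2: Agent's actual allocation = 118
Step 3: Excess = 118 - 79 = 39

39


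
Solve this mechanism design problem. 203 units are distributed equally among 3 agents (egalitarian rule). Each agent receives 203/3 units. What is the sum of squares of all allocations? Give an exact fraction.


Step 1: Each agent's share = 203/3
Step 2: Square of each share = (203/3)^2 = 41209/9
Step 3: Sum of squares = 3 * 41209/9 = 41209/3

41209/3


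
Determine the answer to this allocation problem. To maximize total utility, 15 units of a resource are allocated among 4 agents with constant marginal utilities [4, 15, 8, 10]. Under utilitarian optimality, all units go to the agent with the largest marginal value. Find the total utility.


Step 1: The marginal utilities are [4, 15, 8, 10]
Step 2: The highest marginal utility is 15
Step 3: All 15 units go to that agent
Step 4: Total utility = 15 * 15 = 225

225


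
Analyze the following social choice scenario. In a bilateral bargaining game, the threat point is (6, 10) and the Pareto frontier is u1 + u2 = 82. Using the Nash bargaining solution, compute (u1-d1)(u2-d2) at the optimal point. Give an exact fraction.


Step 1: The Nash solution splits surplus symmetrically above the disagreement point
Step 2: u1 = (total + d1 - d2)/2 = (82 + 6 - 10)/2 = 39
Step 3: u2 = (total - d1 + d2)/2 = (82 - 6 + 10)/2 = 43
Step 4: Nash product = (39 - 6) * (43 - 10)
Step 5: = 33 * 33 = 1089

1089


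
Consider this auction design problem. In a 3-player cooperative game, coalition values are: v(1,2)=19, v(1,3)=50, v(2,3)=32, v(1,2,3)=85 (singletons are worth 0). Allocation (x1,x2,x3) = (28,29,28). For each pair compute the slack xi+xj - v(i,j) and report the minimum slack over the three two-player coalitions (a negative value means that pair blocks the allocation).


Step 1: Slack for coalition (1,2): x1+x2 - v12 = 57 - 19 = 38
Step 2: Slack for coalition (1,3): x1+x3 - v13 = 56 - 50 = 6
Step 3: Slack for coalition (2,3): x2+x3 - v23 = 57 - 32 = 25
Step 4: Minimum slack = min(38, 6, 25) = 6, attained by (1,3); no pair can gain by deviating, so the allocation is in the core

6


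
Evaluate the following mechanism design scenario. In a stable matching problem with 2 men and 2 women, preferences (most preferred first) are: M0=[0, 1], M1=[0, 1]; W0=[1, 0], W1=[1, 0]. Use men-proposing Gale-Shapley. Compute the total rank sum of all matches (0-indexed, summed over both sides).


Step 1: Run Gale-Shapley (men propose, women hold best offer):
  M0 proposes to W0; she accepts
  M1 proposes to W0; she switches from M0
  M0 proposes to W1; she accepts
Step 2: Final matching: W0-M1, W1-M0
Step 3: 0-indexed ranks (man's rank of his match, then woman's): 0 + 0 + 1 + 1
Step 4: Total rank sum = 2

2


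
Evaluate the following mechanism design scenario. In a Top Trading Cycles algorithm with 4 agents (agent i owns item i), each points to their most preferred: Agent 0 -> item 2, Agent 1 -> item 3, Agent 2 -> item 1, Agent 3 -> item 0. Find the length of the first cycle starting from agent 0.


Step 1: Trace the pointer graph from agent 0: 0 -> 2 -> 1 -> 3 -> 0
Step 2: A cycle is detected when we revisit agent 0
Step 3: The cycle is: 0 -> 2 -> 1 -> 3 -> 0
Step 4: Cycle length = 4

4


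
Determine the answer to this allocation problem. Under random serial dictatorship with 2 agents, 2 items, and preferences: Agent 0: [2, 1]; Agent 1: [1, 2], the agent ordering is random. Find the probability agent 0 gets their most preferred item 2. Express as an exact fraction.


Step 1: Agent 0 wants item 2
Step 2: There are 2 possible orderings of agents
Step 3: In 2 orderings, agent 0 gets item 2
Step 4: Probability = 2/2 = 1

1


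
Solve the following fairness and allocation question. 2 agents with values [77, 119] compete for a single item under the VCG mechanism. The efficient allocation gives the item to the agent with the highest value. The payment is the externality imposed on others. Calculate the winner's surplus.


Step 1: The winner is the agent with the highest value: agent 1 with value 119
Step 2: Values of other agents: [77]
Step 3: VCG payment = max of others' values = 77
Step 4: Surplus = 119 - 77 = 42

42


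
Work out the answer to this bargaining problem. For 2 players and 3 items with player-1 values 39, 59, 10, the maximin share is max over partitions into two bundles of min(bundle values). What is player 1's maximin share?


Step 1: Item values = 39, 59, 10
Step 2: Enumerate all 2-bundle partitions and take the smaller bundle:
  Partition 1: {39} vs {59,10} -> bundles 39, 69; min = 39
  Partition 2: {59} vs {39,10} -> bundles 59, 49; min = 49
  Partition 3: {10} vs {39,59} -> bundles 10, 98; min = 10
Step 3: MMS = max(39, 49, 10) = 49

49


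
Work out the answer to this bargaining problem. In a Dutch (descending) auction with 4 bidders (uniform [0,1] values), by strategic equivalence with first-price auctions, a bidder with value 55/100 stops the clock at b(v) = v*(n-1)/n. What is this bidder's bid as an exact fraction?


Step 1: Dutch auctions are strategically equivalent to first-price auctions
Step 2: The equilibrium bid is b(v) = v*(n-1)/n
Step 3: b = 11/20 * 3/4
Step 4: b = 33/80

33/80


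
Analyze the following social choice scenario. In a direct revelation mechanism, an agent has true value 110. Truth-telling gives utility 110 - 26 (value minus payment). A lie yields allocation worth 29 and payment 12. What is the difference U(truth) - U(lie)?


Step 1: U(truth) = value - payment = 110 - 26 = 84
Step 2: U(lie) = allocation - payment = 29 - 12 = 17
Step 3: IC gap = 84 - 17 = 67

67


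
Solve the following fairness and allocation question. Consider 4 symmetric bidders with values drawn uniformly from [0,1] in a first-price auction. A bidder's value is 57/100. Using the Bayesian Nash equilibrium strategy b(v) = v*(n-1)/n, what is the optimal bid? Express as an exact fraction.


Step 1: The symmetric BNE bidding function is b(v) = v * (n-1) / n
Step 2: Substitute v = 57/100 and n = 4
Step 3: b = 57/100 * 3/4
Step 4: b = 171/400

171/400


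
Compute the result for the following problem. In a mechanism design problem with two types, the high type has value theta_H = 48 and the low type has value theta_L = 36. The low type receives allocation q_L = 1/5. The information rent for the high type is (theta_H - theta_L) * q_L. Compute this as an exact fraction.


Step 1: theta_H - theta_L = 48 - 36 = 12
Step 2: Information rent = (theta_H - theta_L) * q_L
Step 3: = 12 * 1/5
Step 4: = 12/5

12/5


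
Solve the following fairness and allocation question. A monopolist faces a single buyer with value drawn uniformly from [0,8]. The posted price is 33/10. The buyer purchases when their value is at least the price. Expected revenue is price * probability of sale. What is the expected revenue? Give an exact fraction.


Step 1: Posted price r = 33/10, value support [0,8]
Step 2: P(v >= r) = (8 - 33/10)/8 = 47/80
Step 3: Expected revenue = r * P(v >= r) = 33/10 * 47/80
Step 4: Revenue = 1551/800

1551/800


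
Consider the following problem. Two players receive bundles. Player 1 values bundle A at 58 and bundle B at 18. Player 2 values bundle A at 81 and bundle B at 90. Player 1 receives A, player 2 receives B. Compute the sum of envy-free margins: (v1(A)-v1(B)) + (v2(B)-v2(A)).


Step 1: Player 1's margin = v1(A) - v1(B) = 58 - 18 = 40
Step 2: Player 2's margin = v2(B) - v2(A) = 90 - 81 = 9
Step 3: Total margin = 40 + 9 = 49

49


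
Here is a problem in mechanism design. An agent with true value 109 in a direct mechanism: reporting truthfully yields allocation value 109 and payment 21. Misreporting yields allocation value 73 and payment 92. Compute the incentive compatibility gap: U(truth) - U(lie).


Step 1: U(truth) = value - payment = 109 - 21 = 88
Step 2: U(lie) = allocation - payment = 73 - 92 = -19
Step 3: IC gap = 88 - (-19) = 107

107


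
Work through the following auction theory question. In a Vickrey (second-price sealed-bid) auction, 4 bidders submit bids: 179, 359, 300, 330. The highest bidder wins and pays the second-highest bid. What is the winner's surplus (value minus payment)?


Step 1: Sort bids in descending order: 359, 330, 300, 179
Step 2: The winning bid is the highest: 359
Step 3: The payment equals the second-highest bid: 330
Step 4: Surplus = winner's bid - payment = 359 - 330 = 29

29


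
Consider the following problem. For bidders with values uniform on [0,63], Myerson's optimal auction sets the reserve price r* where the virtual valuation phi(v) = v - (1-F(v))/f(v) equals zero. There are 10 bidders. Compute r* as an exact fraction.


Step 1: For U[0,63], F(v) = v/63 and f(v) = 1/63
Step 2: phi(v) = v - (1 - v/63)/(1/63) = v - (63 - v) = 2v - 63
Step 3: Set phi(r*) = 0: 2r* - 63 = 0
Step 4: r* = 63/2 (the number of bidders n = 10 does not enter)

63/2


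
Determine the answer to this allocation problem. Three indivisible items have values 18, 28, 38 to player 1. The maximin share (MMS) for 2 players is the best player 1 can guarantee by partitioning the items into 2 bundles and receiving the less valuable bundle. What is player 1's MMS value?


Step 1: Item values = 18, 28, 38
Step 2: Enumerate all 2-bundle partitions and take the smaller bundle:
  Partition 1: {18} vs {28,38} -> bundles 18, 66; min = 18
  Partition 2: {28} vs {18,38} -> bundles 28, 56; min = 28
  Partition 3: {38} vs {18,28} -> bundles 38, 46; min = 38
Step 3: MMS = max(18, 28, 38) = 38

38


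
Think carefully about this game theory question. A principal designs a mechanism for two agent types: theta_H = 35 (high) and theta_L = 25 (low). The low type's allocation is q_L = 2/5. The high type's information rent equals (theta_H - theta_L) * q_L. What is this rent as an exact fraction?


Step 1: theta_H - theta_L = 35 - 25 = 10
Step 2: Information rent = (theta_H - theta_L) * q_L
Step 3: = 10 * 2/5
Step 4: = 4

4


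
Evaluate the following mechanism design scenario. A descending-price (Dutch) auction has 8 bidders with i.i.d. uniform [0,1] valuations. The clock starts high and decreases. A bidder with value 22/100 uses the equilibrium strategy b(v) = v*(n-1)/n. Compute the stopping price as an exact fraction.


Step 1: Dutch auctions are strategically equivalent to first-price auctions
Step 2: The equilibrium bid is b(v) = v*(n-1)/n
Step 3: b = 11/50 * 7/8
Step 4: b = 77/400

77/400


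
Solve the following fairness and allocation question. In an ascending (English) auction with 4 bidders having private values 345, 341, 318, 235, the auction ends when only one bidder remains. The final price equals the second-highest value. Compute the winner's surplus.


Step 1: Identify the highest value: 345
Step 2: Identify the second-highest value: 341
Step 3: The final price = second-highest value = 341
Step 4: Surplus = 345 - 341 = 4

4


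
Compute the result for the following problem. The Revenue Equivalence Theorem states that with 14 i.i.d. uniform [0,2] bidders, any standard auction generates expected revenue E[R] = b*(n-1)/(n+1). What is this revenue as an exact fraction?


Step 1: By Revenue Equivalence, expected revenue = b*(n-1)/(n+1)
Step 2: Substituting n = 14, b = 2
Step 3: Revenue = 2*(14-1)/(14+1) = 2*13/15
Step 4: Revenue = 26/15

26/15


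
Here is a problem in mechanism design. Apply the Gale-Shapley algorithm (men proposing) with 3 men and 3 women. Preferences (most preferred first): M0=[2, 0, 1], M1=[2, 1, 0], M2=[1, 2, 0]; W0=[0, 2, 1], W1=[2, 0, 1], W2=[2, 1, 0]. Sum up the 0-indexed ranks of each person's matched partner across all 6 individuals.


Step 1: Run Gale-Shapley (men propose, women hold best offer):
  M0 proposes to W2; she accepts
  M1 proposes to W2; she switches from M0
  M2 proposes to W1; she accepts
  M0 proposes to W0; she accepts
Step 2: Final matching: W0-M0, W1-M2, W2-M1
Step 3: 0-indexed ranks (man's rank of his match, then woman's): 1 + 0 + 0 + 0 + 0 + 1
Step 4: Total rank sum = 2

2


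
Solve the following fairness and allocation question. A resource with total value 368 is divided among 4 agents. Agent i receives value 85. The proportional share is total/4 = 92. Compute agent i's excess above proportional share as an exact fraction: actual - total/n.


Step 1: Proportional share = 368/4 = 92
Step 2: Agent's actual allocation = 85
Step 3: Excess = 85 - 92 = -7

-7


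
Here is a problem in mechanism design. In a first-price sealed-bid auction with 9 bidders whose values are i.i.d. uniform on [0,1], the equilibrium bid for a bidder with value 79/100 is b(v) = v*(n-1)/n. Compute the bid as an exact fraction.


Step 1: The symmetric BNE bidding function is b(v) = v * (n-1) / n
Step 2: Substitute v = 79/100 and n = 9
Step 3: b = 79/100 * 8/9
Step 4: b = 158/225

158/225


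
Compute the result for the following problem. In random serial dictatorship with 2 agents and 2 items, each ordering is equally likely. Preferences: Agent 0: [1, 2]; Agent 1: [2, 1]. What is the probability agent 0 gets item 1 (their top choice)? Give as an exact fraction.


Step 1: Agent 0 wants item 1
Step 2: There are 2 possible orderings of agents
Step 3: In 2 orderings, agent 0 gets item 1
Step 4: Probability = 2/2 = 1

1


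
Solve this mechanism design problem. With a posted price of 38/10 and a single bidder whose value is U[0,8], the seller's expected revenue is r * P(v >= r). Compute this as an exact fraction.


Step 1: Posted price r = 19/5, value support [0,8]
Step 2: P(v >= r) = (8 - 19/5)/8 = 21/40
Step 3: Expected revenue = r * P(v >= r) = 19/5 * 21/40
Step 4: Revenue = 399/200

399/200


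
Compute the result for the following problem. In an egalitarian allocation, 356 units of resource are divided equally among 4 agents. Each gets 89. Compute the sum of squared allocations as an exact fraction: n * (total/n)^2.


Step 1: Each agent's share = 356/4 = 89
Step 2: Square of each share = (89)^2 = 7921
Step 3: Sum of squares = 4 * 7921 = 31684

31684


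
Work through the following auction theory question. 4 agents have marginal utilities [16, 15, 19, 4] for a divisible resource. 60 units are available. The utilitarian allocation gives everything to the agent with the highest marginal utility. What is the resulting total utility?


Step 1: The marginal utilities are [16, 15, 19, 4]
Step 2: The highest marginal utility is 19
Step 3: All 60 units go to that agent
Step 4: Total utility = 19 * 60 = 1140

1140


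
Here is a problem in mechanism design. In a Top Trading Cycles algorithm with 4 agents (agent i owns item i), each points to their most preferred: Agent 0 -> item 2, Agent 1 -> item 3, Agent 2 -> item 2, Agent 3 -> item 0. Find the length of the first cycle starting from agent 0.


Step 1: Trace the pointer graph from agent 0: 0 -> 2 -> 2
Step 2: A cycle is detected when we revisit agent 2
Step 3: The cycle is: 2 -> 2
Step 4: Cycle length = 1

1


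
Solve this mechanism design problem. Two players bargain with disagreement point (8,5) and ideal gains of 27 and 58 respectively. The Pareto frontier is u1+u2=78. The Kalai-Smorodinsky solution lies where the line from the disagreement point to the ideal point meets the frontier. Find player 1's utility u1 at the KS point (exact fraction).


Step 1: At the KS point, (u1-d1)/r1 = (u2-d2)/r2 = t and u1+u2 = 78
Step 2: u1 = d1 + r1*t and u2 = d2 + r2*t, so (d1 + r1*t) + (d2 + r2*t) = 78
Step 3: t = (78 - 8 - 5)/(27 + 58) = 65/85 = 13/17
Step 4: u1 = d1 + r1*t = 8 + 27 * 13/17 = 487/17
Step 5: (Check: u2 = d2 + r2*t = 839/17; u1+u2 = 487/17 + 839/17 = 78, on the frontier.)

487/17


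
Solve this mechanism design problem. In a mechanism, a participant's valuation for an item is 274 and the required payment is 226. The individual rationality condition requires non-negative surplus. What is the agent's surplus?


Step 1: Surplus = value - payment = 274 - 226 = 48
Step 2: IR is satisfied (surplus >= 0)

48


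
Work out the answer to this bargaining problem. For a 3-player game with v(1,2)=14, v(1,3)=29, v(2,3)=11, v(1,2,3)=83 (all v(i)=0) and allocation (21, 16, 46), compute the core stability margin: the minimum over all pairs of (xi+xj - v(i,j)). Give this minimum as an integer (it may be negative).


Step 1: Slack for coalition (1,2): x1+x2 - v12 = 37 - 14 = 23
Step 2: Slack for coalition (1,3): x1+x3 - v13 = 67 - 29 = 38
Step 3: Slack for coalition (2,3): x2+x3 - v23 = 62 - 11 = 51
Step 4: Minimum slack = min(23, 38, 51) = 23, attained by (1,2); no pair can gain by deviating, so the allocation is in the core

23


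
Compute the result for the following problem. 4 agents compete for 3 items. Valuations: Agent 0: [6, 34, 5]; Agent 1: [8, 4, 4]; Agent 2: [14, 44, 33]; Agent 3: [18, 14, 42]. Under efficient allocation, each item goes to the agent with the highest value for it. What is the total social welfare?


Step 1: For each item, find the maximum value among all agents.
Step 2: Item 0 -> Agent 3 (value 18)
Step 3: Item 1 -> Agent 2 (value 44)
Step 4: Item 2 -> Agent 3 (value 42)
Step 5: Total welfare = 18 + 44 + 42 = 104

104


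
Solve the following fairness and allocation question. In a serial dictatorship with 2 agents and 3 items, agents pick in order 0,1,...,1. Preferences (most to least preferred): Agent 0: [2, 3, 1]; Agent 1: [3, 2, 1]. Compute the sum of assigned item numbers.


Step 1: Agent 0 picks item 2
Step 2: Agent 1 picks item 3
Step 3: Sum = 2 + 3 = 5

5


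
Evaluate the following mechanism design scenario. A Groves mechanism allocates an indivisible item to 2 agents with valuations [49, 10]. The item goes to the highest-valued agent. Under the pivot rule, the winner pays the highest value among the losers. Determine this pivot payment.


Step 1: The efficient winner is agent 0 with value 49
Step 2: Other agents' values: [10]
Step 3: Pivot payment = max(others) = 10
Step 4: The winner pays 10

10


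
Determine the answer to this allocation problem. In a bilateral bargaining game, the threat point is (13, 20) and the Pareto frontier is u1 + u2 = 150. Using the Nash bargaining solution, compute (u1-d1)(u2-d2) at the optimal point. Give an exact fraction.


Step 1: The Nash solution splits surplus symmetrically above the disagreement point
Step 2: u1 = (total + d1 - d2)/2 = (150 + 13 - 20)/2 = 143/2
Step 3: u2 = (total - d1 + d2)/2 = (150 - 13 + 20)/2 = 157/2
Step 4: Nash product = (143/2 - 13) * (157/2 - 20)
Step 5: = 117/2 * 117/2 = 13689/4

13689/4


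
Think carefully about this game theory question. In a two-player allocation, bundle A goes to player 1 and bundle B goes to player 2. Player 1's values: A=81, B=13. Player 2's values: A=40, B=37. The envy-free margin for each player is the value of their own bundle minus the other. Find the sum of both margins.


Step 1: Player 1's margin = v1(A) - v1(B) = 81 - 13 = 68
Step 2: Player 2's margin = v2(B) - v2(A) = 37 - 40 = -3
Step 3: Total margin = 68 + -3 = 65

65


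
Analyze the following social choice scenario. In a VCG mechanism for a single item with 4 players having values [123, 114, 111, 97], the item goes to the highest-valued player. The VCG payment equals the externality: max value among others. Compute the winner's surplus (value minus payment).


Step 1: The winner is the agent with the highest value: agent 0 with value 123
Step 2: Values of other agents: [114, 111, 97]
Step 3: VCG payment = max of others' values = 114
Step 4: Surplus = 123 - 114 = 9

9


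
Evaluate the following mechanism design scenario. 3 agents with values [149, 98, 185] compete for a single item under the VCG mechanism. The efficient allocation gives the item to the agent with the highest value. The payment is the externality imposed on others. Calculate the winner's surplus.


Step 1: The winner is the agent with the highest value: agent 2 with value 185
Step 2: Values of other agents: [149, 98]
Step 3: VCG payment = max of others' values = 149
Step 4: Surplus = 185 - 149 = 36

36


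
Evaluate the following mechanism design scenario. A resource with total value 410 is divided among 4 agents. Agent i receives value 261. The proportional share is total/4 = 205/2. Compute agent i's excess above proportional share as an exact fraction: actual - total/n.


Step 1: Proportional share = 410/4 = 205/2
Step 2: Agent's actual allocation = 261
Step 3: Excess = 261 - 205/2 = 317/2

317/2


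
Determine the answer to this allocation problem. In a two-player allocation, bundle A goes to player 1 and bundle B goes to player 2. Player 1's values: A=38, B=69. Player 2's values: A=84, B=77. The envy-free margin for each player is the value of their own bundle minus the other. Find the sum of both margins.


Step 1: Player 1's margin = v1(A) - v1(B) = 38 - 69 = -31
Step 2: Player 2's margin = v2(B) - v2(A) = 77 - 84 = -7
Step 3: Total margin = -31 + -7 = -38

-38


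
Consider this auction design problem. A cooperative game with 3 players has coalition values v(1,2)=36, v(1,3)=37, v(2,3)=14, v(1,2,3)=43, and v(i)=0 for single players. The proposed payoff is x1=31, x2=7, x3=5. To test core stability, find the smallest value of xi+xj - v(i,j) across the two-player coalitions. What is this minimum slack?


Step 1: Slack for coalition (1,2): x1+x2 - v12 = 38 - 36 = 2
Step 2: Slack for coalition (1,3): x1+x3 - v13 = 36 - 37 = -1
Step 3: Slack for coalition (2,3): x2+x3 - v23 = 12 - 14 = -2
Step 4: Minimum slack = min(2, -1, -2) = -2, attained by (2,3); coalition (2,3) can block (slack < 0), so the allocation is not in the core

-2


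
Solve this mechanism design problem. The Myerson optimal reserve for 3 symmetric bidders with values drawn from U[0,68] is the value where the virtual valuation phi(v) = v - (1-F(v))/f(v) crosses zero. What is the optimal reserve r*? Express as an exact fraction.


Step 1: For U[0,68], F(v) = v/68 and f(v) = 1/68
Step 2: phi(v) = v - (1 - v/68)/(1/68) = v - (68 - v) = 2v - 68
Step 3: Set phi(r*) = 0: 2r* - 68 = 0
Step 4: r* = 68/2 = 34 (the number of bidders n = 3 does not enter)

34


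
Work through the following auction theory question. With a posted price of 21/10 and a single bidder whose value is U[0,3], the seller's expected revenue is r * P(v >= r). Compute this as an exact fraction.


Step 1: Posted price r = 21/10, value support [0,3]
Step 2: P(v >= r) = (3 - 21/10)/3 = 3/10
Step 3: Expected revenue = r * P(v >= r) = 21/10 * 3/10
Step 4: Revenue = 63/100

63/100


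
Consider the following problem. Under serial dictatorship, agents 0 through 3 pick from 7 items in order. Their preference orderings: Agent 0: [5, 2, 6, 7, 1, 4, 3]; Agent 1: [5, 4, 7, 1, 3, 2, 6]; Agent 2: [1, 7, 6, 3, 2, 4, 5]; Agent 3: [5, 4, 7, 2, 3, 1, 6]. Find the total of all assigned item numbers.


Step 1: Agent 0 picks item 5
Step 2: Agent 1 picks item 4
Step 3: Agent 2 picks item 1
Step 4: Agent 3 picks item 7
Step 5: Sum = 5 + 4 + 1 + 7 = 17

17


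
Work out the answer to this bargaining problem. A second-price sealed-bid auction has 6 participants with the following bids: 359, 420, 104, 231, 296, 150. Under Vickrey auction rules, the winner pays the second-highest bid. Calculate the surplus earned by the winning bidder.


Step 1: Sort bids in descending order: 420, 359, 296, 231, 150, 104
Step 2: The winning bid is the highest: 420
Step 3: The payment equals the second-highest bid: 359
Step 4: Surplus = winner's bid - payment = 420 - 359 = 61

61


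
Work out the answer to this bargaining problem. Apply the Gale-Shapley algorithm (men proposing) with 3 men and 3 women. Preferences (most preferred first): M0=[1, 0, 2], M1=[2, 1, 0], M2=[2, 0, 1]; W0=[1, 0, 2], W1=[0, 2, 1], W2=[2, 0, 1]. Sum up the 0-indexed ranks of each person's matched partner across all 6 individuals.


Step 1: Run Gale-Shapley (men propose, women hold best offer):
  M0 proposes to W1; she accepts
  M1 proposes to W2; she accepts
  M2 proposes to W2; she switches from M1
  M1 proposes to W1; rejected
  M1 proposes to W0; she accepts
Step 2: Final matching: W0-M1, W1-M0, W2-M2
Step 3: 0-indexed ranks (man's rank of his match, then woman's): 2 + 0 + 0 + 0 + 0 + 0
Step 4: Total rank sum = 2

2


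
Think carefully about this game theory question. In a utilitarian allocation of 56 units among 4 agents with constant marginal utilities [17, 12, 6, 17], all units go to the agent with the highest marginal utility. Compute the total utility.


Step 1: The marginal utilities are [17, 12, 6, 17]
Step 2: The highest marginal utility is 17
Step 3: All 56 units go to that agent
Step 4: Total utility = 17 * 56 = 952

952


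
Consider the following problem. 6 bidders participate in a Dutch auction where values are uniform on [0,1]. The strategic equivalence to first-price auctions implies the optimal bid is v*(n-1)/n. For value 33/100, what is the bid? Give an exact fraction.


Step 1: Dutch auctions are strategically equivalent to first-price auctions
Step 2: The equilibrium bid is b(v) = v*(n-1)/n
Step 3: b = 33/100 * 5/6
Step 4: b = 11/40

11/40


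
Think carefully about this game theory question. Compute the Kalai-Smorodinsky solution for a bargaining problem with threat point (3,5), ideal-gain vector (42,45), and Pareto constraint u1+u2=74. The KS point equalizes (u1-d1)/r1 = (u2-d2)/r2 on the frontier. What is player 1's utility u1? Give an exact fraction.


Step 1: At the KS point, (u1-d1)/r1 = (u2-d2)/r2 = t and u1+u2 = 74
Step 2: u1 = d1 + r1*t and u2 = d2 + r2*t, so (d1 + r1*t) + (d2 + r2*t) = 74
Step 3: t = (74 - 3 - 5)/(42 + 45) = 66/87 = 22/29
Step 4: u1 = d1 + r1*t = 3 + 42 * 22/29 = 1011/29
Step 5: (Check: u2 = d2 + r2*t = 1135/29; u1+u2 = 1011/29 + 1135/29 = 74, on the frontier.)

1011/29


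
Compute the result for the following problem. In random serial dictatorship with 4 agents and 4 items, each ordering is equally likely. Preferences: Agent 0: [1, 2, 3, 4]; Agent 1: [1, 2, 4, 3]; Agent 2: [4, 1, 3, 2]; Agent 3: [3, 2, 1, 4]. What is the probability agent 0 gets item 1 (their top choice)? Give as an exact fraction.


Step 1: Agent 0 wants item 1
Step 2: There are 24 possible orderings of agents
Step 3: In 12 orderings, agent 0 gets item 1
Step 4: Probability = 12/24 = 1/2

1/2


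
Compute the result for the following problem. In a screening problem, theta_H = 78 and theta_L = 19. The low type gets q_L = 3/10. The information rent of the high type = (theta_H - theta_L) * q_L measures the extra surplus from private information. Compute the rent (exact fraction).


Step 1: theta_H - theta_L = 78 - 19 = 59
Step 2: Information rent = (theta_H - theta_L) * q_L
Step 3: = 59 * 3/10
Step 4: = 177/10

177/10


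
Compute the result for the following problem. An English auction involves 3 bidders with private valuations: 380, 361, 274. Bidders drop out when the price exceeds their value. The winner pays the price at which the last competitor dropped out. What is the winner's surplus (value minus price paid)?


Step 1: Identify the highest value: 380
Step 2: Identify the second-highest value: 361
Step 3: The final price = second-highest value = 361
Step 4: Surplus = 380 - 361 = 19

19


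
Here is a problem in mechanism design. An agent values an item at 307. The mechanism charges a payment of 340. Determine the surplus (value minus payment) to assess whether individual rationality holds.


Step 1: Surplus = value - payment = 307 - 340 = -33
Step 2: IR is violated (surplus < 0)

-33


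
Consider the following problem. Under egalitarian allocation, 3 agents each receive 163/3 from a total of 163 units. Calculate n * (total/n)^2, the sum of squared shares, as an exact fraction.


Step 1: Each agent's share = 163/3
Step 2: Square of each share = (163/3)^2 = 26569/9
Step 3: Sum of squares = 3 * 26569/9 = 26569/3

26569/3


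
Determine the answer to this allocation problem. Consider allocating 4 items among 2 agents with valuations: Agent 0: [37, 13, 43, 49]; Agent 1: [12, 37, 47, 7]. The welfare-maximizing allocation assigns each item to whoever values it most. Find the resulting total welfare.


Step 1: For each item, find the maximum value among all agents.
Step 2: Item 0 -> Agent 0 (value 37)
Step 3: Item 1 -> Agent 1 (value 37)
Step 4: Item 2 -> Agent 1 (value 47)
Step 5: Item 3 -> Agent 0 (value 49)
Step 6: Total welfare = 37 + 37 + 47 + 49 = 170

170


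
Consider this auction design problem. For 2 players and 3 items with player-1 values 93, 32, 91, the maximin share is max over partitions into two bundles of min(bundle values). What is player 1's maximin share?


Step 1: Item values = 93, 32, 91
Step 2: Enumerate all 2-bundle partitions and take the smaller bundle:
  Partition 1: {93} vs {32,91} -> bundles 93, 123; min = 93
  Partition 2: {32} vs {93,91} -> bundles 32, 184; min = 32
  Partition 3: {91} vs {93,32} -> bundles 91, 125; min = 91
Step 3: MMS = max(93, 32, 91) = 93

93


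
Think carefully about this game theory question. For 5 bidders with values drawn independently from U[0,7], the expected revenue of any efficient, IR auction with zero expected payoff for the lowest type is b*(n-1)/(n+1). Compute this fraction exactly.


Step 1: By Revenue Equivalence, expected revenue = b*(n-1)/(n+1)
Step 2: Substituting n = 5, b = 7
Step 3: Revenue = 7*(5-1)/(5+1) = 7*4/6
Step 4: Revenue = 28/6 = 14/3

14/3


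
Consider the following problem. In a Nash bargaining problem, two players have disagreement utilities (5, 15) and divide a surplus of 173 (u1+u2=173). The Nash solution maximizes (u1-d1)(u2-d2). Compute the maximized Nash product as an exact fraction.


Step 1: The Nash solution splits surplus symmetrically above the disagreement point
Step 2: u1 = (total + d1 - d2)/2 = (173 + 5 - 15)/2 = 163/2
Step 3: u2 = (total - d1 + d2)/2 = (173 - 5 + 15)/2 = 183/2
Step 4: Nash product = (163/2 - 5) * (183/2 - 15)
Step 5: = 153/2 * 153/2 = 23409/4

23409/4


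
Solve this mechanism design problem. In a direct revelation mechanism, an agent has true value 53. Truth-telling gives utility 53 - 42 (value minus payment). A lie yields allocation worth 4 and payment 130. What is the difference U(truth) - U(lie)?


Step 1: U(truth) = value - payment = 53 - 42 = 11
Step 2: U(lie) = allocation - payment = 4 - 130 = -126
Step 3: IC gap = 11 - (-126) = 137

137


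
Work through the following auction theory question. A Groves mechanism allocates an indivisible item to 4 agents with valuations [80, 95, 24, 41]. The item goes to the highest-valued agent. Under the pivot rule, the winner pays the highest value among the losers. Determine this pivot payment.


Step 1: The efficient winner is agent 1 with value 95
Step 2: Other agents' values: [80, 24, 41]
Step 3: Pivot payment = max(others) = 80
Step 4: The winner pays 80

80


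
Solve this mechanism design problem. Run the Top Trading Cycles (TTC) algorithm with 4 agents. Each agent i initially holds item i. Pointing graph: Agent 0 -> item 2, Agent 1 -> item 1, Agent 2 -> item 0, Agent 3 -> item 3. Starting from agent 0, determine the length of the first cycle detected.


Step 1: Trace the pointer graph from agent 0: 0 -> 2 -> 0
Step 2: A cycle is detected when we revisit agent 0
Step 3: The cycle is: 0 -> 2 -> 0
Step 4: Cycle length = 2

2


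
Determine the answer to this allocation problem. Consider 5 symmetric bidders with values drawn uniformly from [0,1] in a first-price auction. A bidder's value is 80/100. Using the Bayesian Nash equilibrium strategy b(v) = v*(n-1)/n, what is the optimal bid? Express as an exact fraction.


Step 1: The symmetric BNE bidding function is b(v) = v * (n-1) / n
Step 2: Substitute v = 4/5 and n = 5
Step 3: b = 4/5 * 4/5
Step 4: b = 16/25

16/25


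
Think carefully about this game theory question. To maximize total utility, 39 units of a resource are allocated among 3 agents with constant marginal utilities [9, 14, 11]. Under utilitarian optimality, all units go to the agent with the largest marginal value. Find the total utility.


Step 1: The marginal utilities are [9, 14, 11]
Step 2: The highest marginal utility is 14
Step 3: All 39 units go to that agent
Step 4: Total utility = 14 * 39 = 546

546


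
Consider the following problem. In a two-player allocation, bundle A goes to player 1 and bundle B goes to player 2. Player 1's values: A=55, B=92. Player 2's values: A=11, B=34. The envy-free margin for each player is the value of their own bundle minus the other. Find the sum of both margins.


Step 1: Player 1's margin = v1(A) - v1(B) = 55 - 92 = -37
Step 2: Player 2's margin = v2(B) - v2(A) = 34 - 11 = 23
Step 3: Total margin = -37 + 23 = -14

-14


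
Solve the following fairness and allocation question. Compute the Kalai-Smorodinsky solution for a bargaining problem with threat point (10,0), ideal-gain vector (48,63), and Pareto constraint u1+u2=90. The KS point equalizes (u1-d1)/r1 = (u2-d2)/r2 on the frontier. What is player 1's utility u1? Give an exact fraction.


Step 1: At the KS point, (u1-d1)/r1 = (u2-d2)/r2 = t and u1+u2 = 90
Step 2: u1 = d1 + r1*t and u2 = d2 + r2*t, so (d1 + r1*t) + (d2 + r2*t) = 90
Step 3: t = (90 - 10 - 0)/(48 + 63) = 80/111
Step 4: u1 = d1 + r1*t = 10 + 48 * 80/111 = 1650/37
Step 5: (Check: u2 = d2 + r2*t = 1680/37; u1+u2 = 1650/37 + 1680/37 = 90, on the frontier.)

1650/37


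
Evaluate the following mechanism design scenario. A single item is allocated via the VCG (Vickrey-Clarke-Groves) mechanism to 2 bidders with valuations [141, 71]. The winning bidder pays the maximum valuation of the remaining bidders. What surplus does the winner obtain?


Step 1: The winner is the agent with the highest value: agent 0 with value 141
Step 2: Values of other agents: [71]
Step 3: VCG payment = max of others' values = 71
Step 4: Surplus = 141 - 71 = 70

70


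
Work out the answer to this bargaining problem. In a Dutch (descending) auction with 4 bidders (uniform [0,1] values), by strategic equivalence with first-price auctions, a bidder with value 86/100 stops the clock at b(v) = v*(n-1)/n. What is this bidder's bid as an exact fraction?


Step 1: Dutch auctions are strategically equivalent to first-price auctions
Step 2: The equilibrium bid is b(v) = v*(n-1)/n
Step 3: b = 43/50 * 3/4
Step 4: b = 129/200

129/200


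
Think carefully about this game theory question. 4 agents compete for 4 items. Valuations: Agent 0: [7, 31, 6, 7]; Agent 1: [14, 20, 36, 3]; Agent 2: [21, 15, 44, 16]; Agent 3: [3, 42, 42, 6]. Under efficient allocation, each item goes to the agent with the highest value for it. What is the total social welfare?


Step 1: For each item, find the maximum value among all agents.
Step 2: Item 0 -> Agent 2 (value 21)
Step 3: Item 1 -> Agent 3 (value 42)
Step 4: Item 2 -> Agent 2 (value 44)
Step 5: Item 3 -> Agent 2 (value 16)
Step 6: Total welfare = 21 + 42 + 44 + 16 = 123

123
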